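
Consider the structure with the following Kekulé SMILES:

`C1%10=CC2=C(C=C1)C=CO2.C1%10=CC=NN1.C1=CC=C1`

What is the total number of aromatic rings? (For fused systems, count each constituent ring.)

3

The SMILES encodes a six-membered carbon ring with three alternating C=C double bonds, fused to a five-membered ring containing one oxygen and two C=C double bonds; a five-membered ring with two adjacent nitrogens (one bearing H, one in a double bond) and two double bonds; a four-membered carbon ring with two alternating C=C double bonds.
The fused 6/5-membered bicyclic (with one oxygen) is a single π system with 9 sp² atoms and 10 π electrons from ring double bonds plus a heteroatom lone pair. 10 = 4(2)+2, so the system is aromatic and both rings count as aromatic (benzofuran).
The 5-membered ring with two adjacent nitrogens (one N–H, one =N–) is fully conjugated (every ring atom contributes a p orbital); 2 ring double bonds (4 π electrons) plus a heteroatom lone pair (2) give 6 π electrons. 6 = 4(1)+2, so it is aromatic (pyrazole).
The 4-membered ring has only sp² ring atoms; a planar conformation would have a fully conjugated π system of 4 electrons. But 4 = 4(1), which is 4n not 4n+2, so it is not aromatic (cyclobutadiene) — cyclobutadiene is antiaromatic and distorts to a rectangle.
3 of the 4 rings are aromatic. Total: 3.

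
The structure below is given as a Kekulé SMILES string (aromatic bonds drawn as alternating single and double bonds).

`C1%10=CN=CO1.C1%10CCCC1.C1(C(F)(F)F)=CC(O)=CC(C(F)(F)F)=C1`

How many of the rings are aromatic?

The SMILES encodes a five-membered ring with an oxygen at position 1 and a nitrogen at position 3 (in a C=N bond), with two double bonds; a five-membered saturated carbon ring; a six-membered carbon ring with three alternating C=C double bonds.
The 5-membered ring with one oxygen and one =N– is fully conjugated (every ring atom contributes a p orbital); 2 ring double bonds (4 π electrons) plus a heteroatom lone pair (2) give 6 π electrons. 6 = 4(1)+2, so it is aromatic (oxazole).
The 5-membered ring has only sp³ atoms, so it is not fully conjugated — not aromatic (cyclopentane).
The 6-membered ring is fully conjugated (every ring atom contributes a p orbital); 3 ring double bonds give 6 π electrons. That satisfies 4n+2 with n=1, so it is aromatic (benzene).
2 of the 3 rings are aromatic. Total: 2.

2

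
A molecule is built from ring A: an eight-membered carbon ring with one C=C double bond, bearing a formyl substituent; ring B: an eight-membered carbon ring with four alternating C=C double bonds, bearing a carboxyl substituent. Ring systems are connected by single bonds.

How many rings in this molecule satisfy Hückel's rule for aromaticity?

0

Ring A has six sp³ carbons, so it is not fully conjugated — not aromatic (cyclooctene).
Ring B has only sp² ring atoms; a planar conformation would have a fully conjugated π system of 8 electrons. But 8 = 4(2), which is 4n not 4n+2, so ring B is not aromatic (cyclooctatetraene) — cyclooctatetraene distorts into a non-planar tub to avoid antiaromaticity.
No ring is aromatic. Total: 0.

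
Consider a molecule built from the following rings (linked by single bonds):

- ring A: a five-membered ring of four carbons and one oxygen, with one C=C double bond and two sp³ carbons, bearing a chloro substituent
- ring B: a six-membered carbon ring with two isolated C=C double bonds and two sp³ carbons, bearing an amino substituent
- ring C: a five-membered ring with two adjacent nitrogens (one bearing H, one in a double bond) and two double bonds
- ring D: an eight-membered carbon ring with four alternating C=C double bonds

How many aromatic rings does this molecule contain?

Ring A has two sp³ carbons, so it is not fully conjugated — not aromatic (2,3-dihydrofuran).
Ring B has two sp³ carbons, so it is not fully conjugated — not aromatic (1,4-cyclohexadiene).
Ring C has a continuous p-orbital overlap around the ring; 2 ring double bonds (4 π electrons) plus a heteroatom lone pair (2) give 6 π electrons. Since 6 = 4n+2 (n=1), ring C is aromatic (pyrazole).
Ring D has only sp² ring atoms; a planar conformation would have a fully conjugated π system of 8 electrons. But 8 = 4(2), which is 4n not 4n+2, so ring D is not aromatic (cyclooctatetraene) — cyclooctatetraene distorts into a non-planar tub to avoid antiaromaticity.
Aromatic: C. Total: 1.

1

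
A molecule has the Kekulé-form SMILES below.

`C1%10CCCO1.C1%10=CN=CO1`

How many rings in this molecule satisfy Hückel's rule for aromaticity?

The SMILES encodes a five-membered saturated ring of four carbons and one oxygen; a five-membered ring with an oxygen at position 1 and a nitrogen at position 3 (in a C=N bond), with two double bonds.
The 5-membered ring with one oxygen has only sp³ atoms, so it is not fully conjugated — not aromatic (tetrahydrofuran).
The 5-membered ring with one oxygen and one =N– is fully conjugated (every ring atom contributes a p orbital); 2 ring double bonds (4 π electrons) plus a heteroatom lone pair (2) give 6 π electrons. That satisfies 4n+2 with n=1, so it is aromatic (oxazole).
1 of the 2 rings is aromatic. Total: 1.

1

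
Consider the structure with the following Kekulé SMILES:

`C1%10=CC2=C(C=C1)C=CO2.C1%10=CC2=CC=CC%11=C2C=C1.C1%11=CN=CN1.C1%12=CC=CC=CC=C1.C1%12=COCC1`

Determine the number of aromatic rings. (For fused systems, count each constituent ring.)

5

The SMILES encodes a six-membered carbon ring with three alternating C=C double bonds, fused to a five-membered ring containing one oxygen and two C=C double bonds; two fused six-membered carbon rings, each with three alternating C=C double bonds; a five-membered ring with nitrogens at positions 1 and 3 (one bearing H, one in a C=N bond) and two double bonds; an eight-membered carbon ring with four alternating C=C double bonds; a five-membered ring of four carbons and one oxygen, with one C=C double bond and two sp³ carbons.
The fused 6/5-membered bicyclic (with one oxygen) is a single π system with 9 sp² atoms and 10 π electrons from ring double bonds plus a heteroatom lone pair. 10 = 4(2)+2, so the system is aromatic and both rings count as aromatic (benzofuran).
The fused 6/6-membered bicyclic is a single π system with 10 sp² atoms and 10 π electrons from ring double bonds. 10 = 4(2)+2, so the system is aromatic and both rings count as aromatic (naphthalene).
The 5-membered ring with two nitrogens (one N–H, one =N–) has a continuous p-orbital overlap around the ring; 2 ring double bonds (4 π electrons) plus a heteroatom lone pair (2) give 6 π electrons. That satisfies 4n+2 with n=1, so it is aromatic (imidazole).
The 8-membered ring has only sp² ring atoms; a planar conformation would have a fully conjugated π system of 8 electrons. But 8 = 4(2), which is 4n not 4n+2, so it is not aromatic (cyclooctatetraene) — cyclooctatetraene distorts into a non-planar tub to avoid antiaromaticity.
The 5-membered ring with one oxygen has two sp³ carbons, so it is not fully conjugated — not aromatic (2,3-dihydrofuran).
5 of the 7 rings are aromatic. Total: 5.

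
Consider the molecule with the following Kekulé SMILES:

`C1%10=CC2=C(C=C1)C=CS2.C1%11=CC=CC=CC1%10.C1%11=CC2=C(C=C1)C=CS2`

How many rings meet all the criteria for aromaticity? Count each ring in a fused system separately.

The SMILES encodes a six-membered carbon ring with three alternating C=C double bonds, fused to a five-membered ring containing one sulfur and two C=C double bonds; a seven-membered carbon ring with three C=C double bonds and one sp³ carbon; a six-membered carbon ring with three alternating C=C double bonds, fused to a five-membered ring containing one sulfur and two C=C double bonds.
The fused 6/5-membered bicyclic (with one sulfur) is a single π system with 9 sp² atoms and 10 π electrons from ring double bonds plus a heteroatom lone pair. 10 = 4(2)+2, so the system is aromatic and both rings count as aromatic (benzothiophene).
The 7-membered ring has one sp³ carbon, so it is not fully conjugated — not aromatic (cycloheptatriene).
The fused 6/5-membered bicyclic (with one sulfur) is a single π system with 9 sp² atoms and 10 π electrons from ring double bonds plus a heteroatom lone pair. 10 = 4(2)+2, so the system is aromatic and both rings count as aromatic (benzothiophene).
4 of the 5 rings are aromatic. Total: 4.

4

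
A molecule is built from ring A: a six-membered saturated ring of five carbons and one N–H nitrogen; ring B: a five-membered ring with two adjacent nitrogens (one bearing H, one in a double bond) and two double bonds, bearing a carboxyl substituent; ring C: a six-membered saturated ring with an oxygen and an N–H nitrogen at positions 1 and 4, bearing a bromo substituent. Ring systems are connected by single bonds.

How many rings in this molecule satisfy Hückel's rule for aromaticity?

1

Ring A has only sp³ atoms, so it is not fully conjugated — not aromatic (piperidine).
Ring B is planar and fully conjugated; 2 ring double bonds (4 π electrons) plus a heteroatom lone pair (2) give 6 π electrons. 6 = 4(1)+2, so ring B is aromatic (pyrazole).
Ring C has only sp³ atoms, so it is not fully conjugated — not aromatic (morpholine).
Aromatic: B. Total: 1.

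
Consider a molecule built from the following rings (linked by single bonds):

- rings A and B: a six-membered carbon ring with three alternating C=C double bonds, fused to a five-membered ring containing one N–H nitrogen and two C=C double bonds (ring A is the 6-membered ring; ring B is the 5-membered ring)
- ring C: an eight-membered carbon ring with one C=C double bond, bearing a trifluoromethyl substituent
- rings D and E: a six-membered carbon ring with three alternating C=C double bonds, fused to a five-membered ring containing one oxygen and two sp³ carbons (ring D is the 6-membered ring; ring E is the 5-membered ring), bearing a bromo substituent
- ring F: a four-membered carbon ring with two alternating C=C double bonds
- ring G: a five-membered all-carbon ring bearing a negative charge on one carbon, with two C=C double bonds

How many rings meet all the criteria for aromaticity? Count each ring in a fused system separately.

4

Rings A and B form a fused bicyclic system (with one N–H) with 9 sp² atoms and 10 π electrons from ring double bonds plus a heteroatom lone pair. 10 = 4(2)+2, so the system is aromatic and both rings count as aromatic (indole).
Ring C has six sp³ carbons, so it is not fully conjugated — not aromatic (cyclooctene).
Ring D is fully conjugated (every ring atom contributes a p orbital); 3 ring double bonds give 6 π electrons. That satisfies 4n+2 with n=1, so ring D is aromatic (benzene ring).
Ring E has two sp³ carbons, so it is not fully conjugated — not aromatic (oxolane ring).
Ring F has only sp² ring atoms; a planar conformation would have a fully conjugated π system of 4 electrons. But 4 = 4(1), which is 4n not 4n+2, so ring F is not aromatic (cyclobutadiene) — cyclobutadiene is antiaromatic and distorts to a rectangle.
Ring G is planar and fully conjugated; 2 ring double bonds (4 π electrons) plus the carbanion lone pair (2) give 6 π electrons. 6 = 4(1)+2, so ring G is aromatic (cyclopentadienyl anion).
Aromatic: A, B, D, G. Total: 4.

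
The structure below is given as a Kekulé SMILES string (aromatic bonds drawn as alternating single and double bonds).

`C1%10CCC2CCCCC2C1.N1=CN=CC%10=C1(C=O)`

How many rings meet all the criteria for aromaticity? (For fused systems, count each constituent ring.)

The SMILES encodes two fused six-membered saturated carbon rings; a six-membered ring with nitrogens at positions 1 and 3 and three alternating double bonds.
The 6-membered ring has only sp³ atoms, so it is not fully conjugated — not aromatic (cyclohexane ring).
The second 6-membered ring has only sp³ atoms, so it is not fully conjugated — not aromatic (cyclohexane ring).
The 6-membered ring with two nitrogens (1,3) is planar and fully conjugated; 3 ring double bonds give 6 π electrons. 6 = 4(1)+2, so it is aromatic (pyrimidine).
1 of the 3 rings is aromatic. Total: 1.

1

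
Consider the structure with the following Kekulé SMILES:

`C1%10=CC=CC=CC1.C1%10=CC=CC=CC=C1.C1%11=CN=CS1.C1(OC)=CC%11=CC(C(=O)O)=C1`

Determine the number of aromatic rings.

The SMILES encodes a seven-membered carbon ring with three C=C double bonds and one sp³ carbon; an eight-membered carbon ring with four alternating C=C double bonds; a five-membered ring with a sulfur at position 1 and a nitrogen at position 3 (in a C=N bond), with two double bonds; a six-membered carbon ring with three alternating C=C double bonds.
The 7-membered ring has one sp³ carbon, so it is not fully conjugated — not aromatic (cycloheptatriene).
The 8-membered ring has only sp² ring atoms; a planar conformation would have a fully conjugated π system of 8 electrons. But 8 = 4(2), which is 4n not 4n+2, so it is not aromatic (cyclooctatetraene) — cyclooctatetraene distorts into a non-planar tub to avoid antiaromaticity.
The 5-membered ring with one sulfur and one =N– has a continuous p-orbital overlap around the ring; 2 ring double bonds (4 π electrons) plus a heteroatom lone pair (2) give 6 π electrons. Since 6 = 4n+2 (n=1), it is aromatic (thiazole).
The 6-membered ring has a continuous p-orbital overlap around the ring; 3 ring double bonds give 6 π electrons. That satisfies 4n+2 with n=1, so it is aromatic (benzene).
2 of the 4 rings are aromatic. Total: 2.

2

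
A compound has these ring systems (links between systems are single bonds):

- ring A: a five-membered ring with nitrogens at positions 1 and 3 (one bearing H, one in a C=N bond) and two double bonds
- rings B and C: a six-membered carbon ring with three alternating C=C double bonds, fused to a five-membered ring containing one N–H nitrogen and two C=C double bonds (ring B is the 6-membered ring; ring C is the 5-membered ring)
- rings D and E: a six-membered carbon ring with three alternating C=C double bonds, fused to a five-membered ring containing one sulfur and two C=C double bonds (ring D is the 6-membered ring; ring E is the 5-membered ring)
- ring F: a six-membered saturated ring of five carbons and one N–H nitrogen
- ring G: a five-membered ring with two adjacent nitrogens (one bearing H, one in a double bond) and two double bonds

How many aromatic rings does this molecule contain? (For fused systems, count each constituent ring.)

Ring A is fully conjugated (every ring atom contributes a p orbital); 2 ring double bonds (4 π electrons) plus a heteroatom lone pair (2) give 6 π electrons. 6 = 4(1)+2, so ring A is aromatic (imidazole).
Rings B and C form a fused bicyclic system (with one N–H) with 9 sp² atoms and 10 π electrons from ring double bonds plus a heteroatom lone pair. 10 = 4(2)+2, so the system is aromatic and both rings count as aromatic (indole).
Rings D and E form a fused bicyclic system (with one sulfur) with 9 sp² atoms and 10 π electrons from ring double bonds plus a heteroatom lone pair. 10 = 4(2)+2, so the system is aromatic and both rings count as aromatic (benzothiophene).
Ring F has only sp³ atoms, so it is not fully conjugated — not aromatic (piperidine).
Ring G has a continuous p-orbital overlap around the ring; 2 ring double bonds (4 π electrons) plus a heteroatom lone pair (2) give 6 π electrons. 6 = 4(1)+2, so ring G is aromatic (pyrazole).
Aromatic: A, B, C, D, E, G. Total: 6.

6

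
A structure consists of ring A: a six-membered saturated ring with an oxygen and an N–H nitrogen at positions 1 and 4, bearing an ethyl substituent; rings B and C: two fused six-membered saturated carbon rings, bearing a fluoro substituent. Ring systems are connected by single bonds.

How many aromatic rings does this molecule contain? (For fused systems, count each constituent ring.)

0

Ring A has only sp³ atoms, so it is not fully conjugated — not aromatic (morpholine).
Ring B has only sp³ atoms, so it is not fully conjugated — not aromatic (cyclohexane ring).
Ring C has only sp³ atoms, so it is not fully conjugated — not aromatic (cyclohexane ring).
No ring is aromatic. Total: 0.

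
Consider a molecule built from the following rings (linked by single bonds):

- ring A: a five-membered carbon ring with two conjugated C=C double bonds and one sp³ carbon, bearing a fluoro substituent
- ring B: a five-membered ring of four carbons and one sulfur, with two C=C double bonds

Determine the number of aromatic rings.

Ring A has one sp³ carbon, so it is not fully conjugated — not aromatic (cyclopentadiene).
Ring B is planar and fully conjugated; 2 ring double bonds (4 π electrons) plus a heteroatom lone pair (2) give 6 π electrons. 6 = 4(1)+2, so ring B is aromatic (thiophene).
Aromatic: B. Total: 1.

1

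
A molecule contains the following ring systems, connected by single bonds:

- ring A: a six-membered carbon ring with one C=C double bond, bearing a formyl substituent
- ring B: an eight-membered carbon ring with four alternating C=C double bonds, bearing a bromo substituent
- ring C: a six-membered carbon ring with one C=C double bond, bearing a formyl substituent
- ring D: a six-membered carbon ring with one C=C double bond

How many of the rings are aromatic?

Ring A has four sp³ carbons, so it is not fully conjugated — not aromatic (cyclohexene).
Ring B has only sp² ring atoms; a planar conformation would have a fully conjugated π system of 8 electrons. But 8 = 4(2), which is 4n not 4n+2, so ring B is not aromatic (cyclooctatetraene) — cyclooctatetraene distorts into a non-planar tub to avoid antiaromaticity.
Ring C has four sp³ carbons, so it is not fully conjugated — not aromatic (cyclohexene).
Ring D has four sp³ carbons, so it is not fully conjugated — not aromatic (cyclohexene).
No ring is aromatic. Total: 0.

0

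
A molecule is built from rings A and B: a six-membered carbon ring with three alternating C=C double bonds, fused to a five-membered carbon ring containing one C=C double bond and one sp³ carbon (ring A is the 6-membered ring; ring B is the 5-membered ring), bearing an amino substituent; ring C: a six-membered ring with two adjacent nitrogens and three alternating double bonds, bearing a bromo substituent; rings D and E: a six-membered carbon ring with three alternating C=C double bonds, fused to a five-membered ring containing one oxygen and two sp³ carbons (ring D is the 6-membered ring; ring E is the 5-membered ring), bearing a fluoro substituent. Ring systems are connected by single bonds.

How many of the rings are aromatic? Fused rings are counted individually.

3

Ring A is planar and fully conjugated; 3 ring double bonds give 6 π electrons. 6 = 4(1)+2, so ring A is aromatic (benzene ring).
Ring B has one sp³ carbon, so it is not fully conjugated — not aromatic (cyclopentene ring).
Ring C is planar and fully conjugated; 3 ring double bonds give 6 π electrons. That satisfies 4n+2 with n=1, so ring C is aromatic (pyridazine).
Ring D has a continuous p-orbital overlap around the ring; 3 ring double bonds give 6 π electrons. 6 = 4(1)+2, so ring D is aromatic (benzene ring).
Ring E has two sp³ carbons, so it is not fully conjugated — not aromatic (oxolane ring).
Aromatic: A, C, D. Total: 3.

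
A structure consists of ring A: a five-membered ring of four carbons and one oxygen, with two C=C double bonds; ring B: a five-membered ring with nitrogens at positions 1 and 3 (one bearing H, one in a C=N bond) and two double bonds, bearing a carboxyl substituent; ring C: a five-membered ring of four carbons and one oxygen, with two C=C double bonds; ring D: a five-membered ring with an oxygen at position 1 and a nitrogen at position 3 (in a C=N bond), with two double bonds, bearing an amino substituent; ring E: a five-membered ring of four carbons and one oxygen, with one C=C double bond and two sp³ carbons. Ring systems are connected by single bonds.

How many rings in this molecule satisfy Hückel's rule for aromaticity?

Ring A is planar and fully conjugated; 2 ring double bonds (4 π electrons) plus a heteroatom lone pair (2) give 6 π electrons. 6 = 4(1)+2, so ring A is aromatic (furan).
Ring B is planar and fully conjugated; 2 ring double bonds (4 π electrons) plus a heteroatom lone pair (2) give 6 π electrons. That satisfies 4n+2 with n=1, so ring B is aromatic (imidazole).
Ring C is fully conjugated (every ring atom contributes a p orbital); 2 ring double bonds (4 π electrons) plus a heteroatom lone pair (2) give 6 π electrons. That satisfies 4n+2 with n=1, so ring C is aromatic (furan).
Ring D is fully conjugated (every ring atom contributes a p orbital); 2 ring double bonds (4 π electrons) plus a heteroatom lone pair (2) give 6 π electrons. That satisfies 4n+2 with n=1, so ring D is aromatic (oxazole).
Ring E has two sp³ carbons, so it is not fully conjugated — not aromatic (2,3-dihydrofuran).
Aromatic: A, B, C, D. Total: 4.

4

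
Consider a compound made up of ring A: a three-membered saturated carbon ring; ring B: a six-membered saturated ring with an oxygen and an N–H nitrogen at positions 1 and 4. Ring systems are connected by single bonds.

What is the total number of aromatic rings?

Ring A has only sp³ atoms, so it is not fully conjugated — not aromatic (cyclopropane).
Ring B has only sp³ atoms, so it is not fully conjugated — not aromatic (morpholine).
No ring is aromatic. Total: 0.

0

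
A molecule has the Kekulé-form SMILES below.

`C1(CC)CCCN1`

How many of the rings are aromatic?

The SMILES encodes a five-membered saturated ring of four carbons and one N–H nitrogen.
The 5-membered ring with one N–H has only sp³ atoms, so it is not fully conjugated — not aromatic (pyrrolidine).

0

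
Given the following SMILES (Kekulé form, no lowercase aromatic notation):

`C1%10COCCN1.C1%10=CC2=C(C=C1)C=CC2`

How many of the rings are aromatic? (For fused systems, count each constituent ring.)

1

The SMILES encodes a six-membered saturated ring with an oxygen and an N–H nitrogen at positions 1 and 4; a six-membered carbon ring with three alternating C=C double bonds, fused to a five-membered carbon ring containing one C=C double bond and one sp³ carbon.
The 6-membered ring with one oxygen and one N–H (1,4) has only sp³ atoms, so it is not fully conjugated — not aromatic (morpholine).
The 6-membered ring is planar and fully conjugated; 3 ring double bonds give 6 π electrons. Since 6 = 4n+2 (n=1), it is aromatic (benzene ring).
The 5-membered ring has one sp³ carbon, so it is not fully conjugated — not aromatic (cyclopentene ring).
1 of the 3 rings is aromatic. Total: 1.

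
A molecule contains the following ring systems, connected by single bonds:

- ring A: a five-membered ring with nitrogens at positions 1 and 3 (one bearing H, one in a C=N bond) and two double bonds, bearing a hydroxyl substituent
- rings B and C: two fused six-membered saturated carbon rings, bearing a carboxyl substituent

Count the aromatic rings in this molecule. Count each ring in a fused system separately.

1

Ring A is planar and fully conjugated; 2 ring double bonds (4 π electrons) plus a heteroatom lone pair (2) give 6 π electrons. That satisfies 4n+2 with n=1, so ring A is aromatic (imidazole).
Ring B has only sp³ atoms, so it is not fully conjugated — not aromatic (cyclohexane ring).
Ring C has only sp³ atoms, so it is not fully conjugated — not aromatic (cyclohexane ring).
Aromatic: A. Total: 1.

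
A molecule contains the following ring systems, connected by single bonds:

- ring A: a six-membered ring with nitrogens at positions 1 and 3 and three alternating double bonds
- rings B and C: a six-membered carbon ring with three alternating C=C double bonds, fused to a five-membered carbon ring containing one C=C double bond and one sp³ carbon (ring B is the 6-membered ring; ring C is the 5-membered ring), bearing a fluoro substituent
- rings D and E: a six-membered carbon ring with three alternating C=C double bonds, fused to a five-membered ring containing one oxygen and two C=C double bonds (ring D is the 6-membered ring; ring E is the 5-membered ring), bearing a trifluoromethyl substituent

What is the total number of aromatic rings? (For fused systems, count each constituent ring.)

4

Ring A is fully conjugated (every ring atom contributes a p orbital); 3 ring double bonds give 6 π electrons. That satisfies 4n+2 with n=1, so ring A is aromatic (pyrimidine).
Ring B is fully conjugated (every ring atom contributes a p orbital); 3 ring double bonds give 6 π electrons. That satisfies 4n+2 with n=1, so ring B is aromatic (benzene ring).
Ring C has one sp³ carbon, so it is not fully conjugated — not aromatic (cyclopentene ring).
Rings D and E form a fused bicyclic system (with one oxygen) with 9 sp² atoms and 10 π electrons from ring double bonds plus a heteroatom lone pair. 10 = 4(2)+2, so the system is aromatic and both rings count as aromatic (benzofuran).
Aromatic: A, B, D, E. Total: 4.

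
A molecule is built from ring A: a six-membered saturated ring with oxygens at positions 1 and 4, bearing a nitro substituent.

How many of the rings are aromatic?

0

Ring A has only sp³ atoms, so it is not fully conjugated — not aromatic (1,4-dioxane).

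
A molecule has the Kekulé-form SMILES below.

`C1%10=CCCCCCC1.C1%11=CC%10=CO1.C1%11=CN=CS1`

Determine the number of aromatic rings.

The SMILES encodes an eight-membered carbon ring with one C=C double bond; a five-membered ring of four carbons and one oxygen, with two C=C double bonds; a five-membered ring with a sulfur at position 1 and a nitrogen at position 3 (in a C=N bond), with two double bonds.
The 8-membered ring has six sp³ carbons, so it is not fully conjugated — not aromatic (cyclooctene).
The 5-membered ring with one oxygen is planar and fully conjugated; 2 ring double bonds (4 π electrons) plus a heteroatom lone pair (2) give 6 π electrons. Since 6 = 4n+2 (n=1), it is aromatic (furan).
The 5-membered ring with one sulfur and one =N– has a continuous p-orbital overlap around the ring; 2 ring double bonds (4 π electrons) plus a heteroatom lone pair (2) give 6 π electrons. Since 6 = 4n+2 (n=1), it is aromatic (thiazole).
2 of the 3 rings are aromatic. Total: 2.

2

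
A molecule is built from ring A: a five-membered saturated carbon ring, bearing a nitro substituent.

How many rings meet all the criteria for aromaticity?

Ring A has only sp³ atoms, so it is not fully conjugated — not aromatic (cyclopentane).

0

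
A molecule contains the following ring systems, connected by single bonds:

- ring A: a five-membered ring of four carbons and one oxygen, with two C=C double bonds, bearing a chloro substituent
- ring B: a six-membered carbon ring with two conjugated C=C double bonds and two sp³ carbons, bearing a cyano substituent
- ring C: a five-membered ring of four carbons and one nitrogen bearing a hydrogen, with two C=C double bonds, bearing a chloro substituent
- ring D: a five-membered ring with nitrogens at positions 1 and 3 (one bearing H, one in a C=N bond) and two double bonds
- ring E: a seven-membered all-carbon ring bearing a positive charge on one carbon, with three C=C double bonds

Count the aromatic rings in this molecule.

4

Ring A is fully conjugated (every ring atom contributes a p orbital); 2 ring double bonds (4 π electrons) plus a heteroatom lone pair (2) give 6 π electrons. 6 = 4(1)+2, so ring A is aromatic (furan).
Ring B has two sp³ carbons, so it is not fully conjugated — not aromatic (1,3-cyclohexadiene).
Ring C is planar and fully conjugated; 2 ring double bonds (4 π electrons) plus a heteroatom lone pair (2) give 6 π electrons. Since 6 = 4n+2 (n=1), ring C is aromatic (pyrrole).
Ring D has a continuous p-orbital overlap around the ring; 2 ring double bonds (4 π electrons) plus a heteroatom lone pair (2) give 6 π electrons. Since 6 = 4n+2 (n=1), ring D is aromatic (imidazole).
Ring E is fully conjugated (every ring atom contributes a p orbital); 3 ring double bonds (6 π electrons) plus the carbocation's empty p orbital (0, but keeps the ring conjugated) give 6 π electrons. That satisfies 4n+2 with n=1, so ring E is aromatic (tropylium cation).
Aromatic: A, C, D, E. Total: 4.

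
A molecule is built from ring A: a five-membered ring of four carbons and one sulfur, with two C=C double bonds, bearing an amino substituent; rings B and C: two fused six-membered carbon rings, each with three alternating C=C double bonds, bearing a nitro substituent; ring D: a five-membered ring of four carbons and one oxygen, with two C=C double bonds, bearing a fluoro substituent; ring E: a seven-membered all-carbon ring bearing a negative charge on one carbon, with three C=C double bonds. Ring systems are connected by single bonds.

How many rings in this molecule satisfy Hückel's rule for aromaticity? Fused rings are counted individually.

Ring A is fully conjugated (every ring atom contributes a p orbital); 2 ring double bonds (4 π electrons) plus a heteroatom lone pair (2) give 6 π electrons. 6 = 4(1)+2, so ring A is aromatic (thiophene).
Rings B and C form a fused bicyclic system with 10 sp² atoms and 10 π electrons from ring double bonds. 10 = 4(2)+2, so the system is aromatic and both rings count as aromatic (naphthalene).
Ring D is planar and fully conjugated; 2 ring double bonds (4 π electrons) plus a heteroatom lone pair (2) give 6 π electrons. Since 6 = 4n+2 (n=1), ring D is aromatic (furan).
Ring E has only sp² ring atoms; a planar conformation would have a fully conjugated π system of 8 electrons. But 8 = 4(2), which is 4n not 4n+2, so ring E is not aromatic (cycloheptatrienyl anion).
Aromatic: A, B, C, D. Total: 4.

4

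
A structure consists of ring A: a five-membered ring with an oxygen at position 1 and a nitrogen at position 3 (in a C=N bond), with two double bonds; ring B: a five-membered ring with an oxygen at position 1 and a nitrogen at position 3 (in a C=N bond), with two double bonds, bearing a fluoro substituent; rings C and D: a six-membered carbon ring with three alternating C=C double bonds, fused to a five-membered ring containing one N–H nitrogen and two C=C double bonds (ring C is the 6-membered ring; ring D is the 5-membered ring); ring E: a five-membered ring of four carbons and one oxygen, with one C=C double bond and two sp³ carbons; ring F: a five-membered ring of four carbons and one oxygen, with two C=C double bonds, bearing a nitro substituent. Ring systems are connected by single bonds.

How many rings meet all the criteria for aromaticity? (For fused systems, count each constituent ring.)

Ring A is planar and fully conjugated; 2 ring double bonds (4 π electrons) plus a heteroatom lone pair (2) give 6 π electrons. 6 = 4(1)+2, so ring A is aromatic (oxazole).
Ring B has a continuous p-orbital overlap around the ring; 2 ring double bonds (4 π electrons) plus a heteroatom lone pair (2) give 6 π electrons. 6 = 4(1)+2, so ring B is aromatic (oxazole).
Rings C and D form a fused bicyclic system (with one N–H) with 9 sp² atoms and 10 π electrons from ring double bonds plus a heteroatom lone pair. 10 = 4(2)+2, so the system is aromatic and both rings count as aromatic (indole).
Ring E has two sp³ carbons, so it is not fully conjugated — not aromatic (2,3-dihydrofuran).
Ring F is fully conjugated (every ring atom contributes a p orbital); 2 ring double bonds (4 π electrons) plus a heteroatom lone pair (2) give 6 π electrons. Since 6 = 4n+2 (n=1), ring F is aromatic (furan).
Aromatic: A, B, C, D, F. Total: 5.

5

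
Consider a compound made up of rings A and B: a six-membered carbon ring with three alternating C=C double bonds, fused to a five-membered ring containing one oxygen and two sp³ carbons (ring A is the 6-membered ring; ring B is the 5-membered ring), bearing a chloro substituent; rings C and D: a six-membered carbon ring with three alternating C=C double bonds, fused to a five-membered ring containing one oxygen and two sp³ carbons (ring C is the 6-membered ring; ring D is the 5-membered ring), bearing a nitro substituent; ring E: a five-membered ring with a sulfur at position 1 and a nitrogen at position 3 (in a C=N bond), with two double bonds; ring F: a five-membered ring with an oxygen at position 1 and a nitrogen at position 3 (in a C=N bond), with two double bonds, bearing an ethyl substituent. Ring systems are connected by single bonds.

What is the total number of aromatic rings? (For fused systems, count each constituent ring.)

4

Ring A is fully conjugated (every ring atom contributes a p orbital); 3 ring double bonds give 6 π electrons. That satisfies 4n+2 with n=1, so ring A is aromatic (benzene ring).
Ring B has two sp³ carbons, so it is not fully conjugated — not aromatic (oxolane ring).
Ring C is planar and fully conjugated; 3 ring double bonds give 6 π electrons. 6 = 4(1)+2, so ring C is aromatic (benzene ring).
Ring D has two sp³ carbons, so it is not fully conjugated — not aromatic (oxolane ring).
Ring E is fully conjugated (every ring atom contributes a p orbital); 2 ring double bonds (4 π electrons) plus a heteroatom lone pair (2) give 6 π electrons. Since 6 = 4n+2 (n=1), ring E is aromatic (thiazole).
Ring F is planar and fully conjugated; 2 ring double bonds (4 π electrons) plus a heteroatom lone pair (2) give 6 π electrons. That satisfies 4n+2 with n=1, so ring F is aromatic (oxazole).
Aromatic: A, C, E, F. Total: 4.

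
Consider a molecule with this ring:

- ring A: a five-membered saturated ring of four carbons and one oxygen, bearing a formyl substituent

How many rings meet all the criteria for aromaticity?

0

Ring A has only sp³ atoms, so it is not fully conjugated — not aromatic (tetrahydrofuran).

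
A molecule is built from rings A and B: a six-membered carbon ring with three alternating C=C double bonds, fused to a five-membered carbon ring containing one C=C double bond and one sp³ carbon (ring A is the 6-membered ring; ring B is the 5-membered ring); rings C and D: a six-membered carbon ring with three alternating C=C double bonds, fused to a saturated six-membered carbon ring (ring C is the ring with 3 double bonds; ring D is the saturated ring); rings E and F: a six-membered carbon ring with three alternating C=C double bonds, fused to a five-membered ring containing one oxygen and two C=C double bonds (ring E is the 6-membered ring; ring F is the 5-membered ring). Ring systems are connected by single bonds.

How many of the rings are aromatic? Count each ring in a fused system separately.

Ring A has a continuous p-orbital overlap around the ring; 3 ring double bonds give 6 π electrons. That satisfies 4n+2 with n=1, so ring A is aromatic (benzene ring).
Ring B has one sp³ carbon, so it is not fully conjugated — not aromatic (cyclopentene ring).
Ring C is planar and fully conjugated; 3 ring double bonds give 6 π electrons. Since 6 = 4n+2 (n=1), ring C is aromatic (benzene ring).
Ring D has four sp³ carbons, so it is not fully conjugated — not aromatic (cyclohexane ring).
Rings E and F form a fused bicyclic system (with one oxygen) with 9 sp² atoms and 10 π electrons from ring double bonds plus a heteroatom lone pair. 10 = 4(2)+2, so the system is aromatic and both rings count as aromatic (benzofuran).
Aromatic: A, C, E, F. Total: 4.

4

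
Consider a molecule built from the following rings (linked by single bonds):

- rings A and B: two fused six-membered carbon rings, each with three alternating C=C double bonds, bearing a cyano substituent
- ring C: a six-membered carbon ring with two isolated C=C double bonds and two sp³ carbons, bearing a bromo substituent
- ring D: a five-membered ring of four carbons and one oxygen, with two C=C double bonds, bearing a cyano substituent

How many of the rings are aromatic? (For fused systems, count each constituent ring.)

Rings A and B form a fused bicyclic system with 10 sp² atoms and 10 π electrons from ring double bonds. 10 = 4(2)+2, so the system is aromatic and both rings count as aromatic (naphthalene).
Ring C has two sp³ carbons, so it is not fully conjugated — not aromatic (1,4-cyclohexadiene).
Ring D is fully conjugated (every ring atom contributes a p orbital); 2 ring double bonds (4 π electrons) plus a heteroatom lone pair (2) give 6 π electrons. 6 = 4(1)+2, so ring D is aromatic (furan).
Aromatic: A, B, D. Total: 3.

3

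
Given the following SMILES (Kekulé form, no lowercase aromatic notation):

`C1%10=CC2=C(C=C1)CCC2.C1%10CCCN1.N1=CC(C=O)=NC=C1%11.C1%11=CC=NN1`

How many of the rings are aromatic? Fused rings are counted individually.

The SMILES encodes a six-membered carbon ring with three alternating C=C double bonds, fused to a saturated five-membered carbon ring; a five-membered saturated ring of four carbons and one N–H nitrogen; a six-membered ring with nitrogens at positions 1 and 4 and three alternating double bonds; a five-membered ring with two adjacent nitrogens (one bearing H, one in a double bond) and two double bonds.
The 6-membered ring is fully conjugated (every ring atom contributes a p orbital); 3 ring double bonds give 6 π electrons. Since 6 = 4n+2 (n=1), it is aromatic (benzene ring).
The 5-membered ring has three sp³ carbons, so it is not fully conjugated — not aromatic (cyclopentane ring).
The 5-membered ring with one N–H has only sp³ atoms, so it is not fully conjugated — not aromatic (pyrrolidine).
The 6-membered ring with two nitrogens (1,4) has a continuous p-orbital overlap around the ring; 3 ring double bonds give 6 π electrons. Since 6 = 4n+2 (n=1), it is aromatic (pyrazine).
The 5-membered ring with two adjacent nitrogens (one N–H, one =N–) has a continuous p-orbital overlap around the ring; 2 ring double bonds (4 π electrons) plus a heteroatom lone pair (2) give 6 π electrons. Since 6 = 4n+2 (n=1), it is aromatic (pyrazole).
3 of the 5 rings are aromatic. Total: 3.

3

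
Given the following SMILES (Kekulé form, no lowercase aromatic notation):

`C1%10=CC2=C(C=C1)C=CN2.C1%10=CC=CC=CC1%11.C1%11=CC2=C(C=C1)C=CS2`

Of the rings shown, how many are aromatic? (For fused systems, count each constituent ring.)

The SMILES encodes a six-membered carbon ring with three alternating C=C double bonds, fused to a five-membered ring containing one N–H nitrogen and two C=C double bonds; a seven-membered carbon ring with three C=C double bonds and one sp³ carbon; a six-membered carbon ring with three alternating C=C double bonds, fused to a five-membered ring containing one sulfur and two C=C double bonds.
The fused 6/5-membered bicyclic (with one N–H) is a single π system with 9 sp² atoms and 10 π electrons from ring double bonds plus a heteroatom lone pair. 10 = 4(2)+2, so the system is aromatic and both rings count as aromatic (indole).
The 7-membered ring has one sp³ carbon, so it is not fully conjugated — not aromatic (cycloheptatriene).
The fused 6/5-membered bicyclic (with one sulfur) is a single π system with 9 sp² atoms and 10 π electrons from ring double bonds plus a heteroatom lone pair. 10 = 4(2)+2, so the system is aromatic and both rings count as aromatic (benzothiophene).
4 of the 5 rings are aromatic. Total: 4.

4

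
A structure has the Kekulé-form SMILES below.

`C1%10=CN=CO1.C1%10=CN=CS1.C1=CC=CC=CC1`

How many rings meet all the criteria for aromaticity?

The SMILES encodes a five-membered ring with an oxygen at position 1 and a nitrogen at position 3 (in a C=N bond), with two double bonds; a five-membered ring with a sulfur at position 1 and a nitrogen at position 3 (in a C=N bond), with two double bonds; a seven-membered carbon ring with three C=C double bonds and one sp³ carbon.
The 5-membered ring with one oxygen and one =N– has a continuous p-orbital overlap around the ring; 2 ring double bonds (4 π electrons) plus a heteroatom lone pair (2) give 6 π electrons. 6 = 4(1)+2, so it is aromatic (oxazole).
The 5-membered ring with one sulfur and one =N– is fully conjugated (every ring atom contributes a p orbital); 2 ring double bonds (4 π electrons) plus a heteroatom lone pair (2) give 6 π electrons. Since 6 = 4n+2 (n=1), it is aromatic (thiazole).
The 7-membered ring has one sp³ carbon, so it is not fully conjugated — not aromatic (cycloheptatriene).
2 of the 3 rings are aromatic. Total: 2.

2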